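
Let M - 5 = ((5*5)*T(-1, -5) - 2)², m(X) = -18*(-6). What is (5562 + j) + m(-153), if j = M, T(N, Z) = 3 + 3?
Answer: 27579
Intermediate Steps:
T(N, Z) = 6
m(X) = 108
M = 21909 (M = 5 + ((5*5)*6 - 2)² = 5 + (25*6 - 2)² = 5 + (150 - 2)² = 5 + 148² = 5 + 21904 = 21909)
j = 21909
(5562 + j) + m(-153) = (5562 + 21909) + 108 = 27471 + 108 = 27579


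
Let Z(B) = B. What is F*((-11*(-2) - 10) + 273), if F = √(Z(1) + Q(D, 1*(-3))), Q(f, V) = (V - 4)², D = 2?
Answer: 1425*√2 ≈ 2015.3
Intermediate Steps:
Q(f, V) = (-4 + V)²
F = 5*√2 (F = √(1 + (-4 + 1*(-3))²) = √(1 + (-4 - 3)²) = √(1 + (-7)²) = √(1 + 49) = √50 = 5*√2 ≈ 7.0711)
F*((-11*(-2) - 10) + 273) = (5*√2)*((-11*(-2) - 10) + 273) = (5*√2)*((22 - 10) + 273) = (5*√2)*(12 + 273) = (5*√2)*285 = 1425*√2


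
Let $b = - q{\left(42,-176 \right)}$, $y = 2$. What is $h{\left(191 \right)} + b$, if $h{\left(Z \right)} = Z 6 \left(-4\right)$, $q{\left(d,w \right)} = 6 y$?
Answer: $-4596$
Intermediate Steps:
$q{\left(d,w \right)} = 12$ ($q{\left(d,w \right)} = 6 \cdot 2 = 12$)
$h{\left(Z \right)} = - 24 Z$ ($h{\left(Z \right)} = 6 Z \left(-4\right) = - 24 Z$)
$b = -12$ ($b = \left(-1\right) 12 = -12$)
$h{\left(191 \right)} + b = \left(-24\right) 191 - 12 = -4584 - 12 = -4596$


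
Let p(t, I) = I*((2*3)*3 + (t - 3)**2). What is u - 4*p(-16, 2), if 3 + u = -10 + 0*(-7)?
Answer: -3045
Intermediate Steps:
p(t, I) = I*(18 + (-3 + t)**2) (p(t, I) = I*(6*3 + (-3 + t)**2) = I*(18 + (-3 + t)**2))
u = -13 (u = -3 + (-10 + 0*(-7)) = -3 + (-10 + 0) = -3 - 10 = -13)
u - 4*p(-16, 2) = -13 - 8*(18 + (-3 - 16)**2) = -13 - 8*(18 + (-19)**2) = -13 - 8*(18 + 361) = -13 - 8*379 = -13 - 4*758 = -13 - 3032 = -3045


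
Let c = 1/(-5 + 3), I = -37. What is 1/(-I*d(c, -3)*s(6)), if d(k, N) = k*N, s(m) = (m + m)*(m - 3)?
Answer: 1/1998 ≈ 0.00050050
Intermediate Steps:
s(m) = 2*m*(-3 + m) (s(m) = (2*m)*(-3 + m) = 2*m*(-3 + m))
c = -1/2 (c = 1/(-2) = -1/2 ≈ -0.50000)
d(k, N) = N*k
1/(-I*d(c, -3)*s(6)) = 1/(-(-(-111)*(-1)/2)*2*6*(-3 + 6)) = 1/(-(-37*3/2)*2*6*3) = 1/(-(-111)*36/2) = 1/(-1*(-1998)) = 1/1998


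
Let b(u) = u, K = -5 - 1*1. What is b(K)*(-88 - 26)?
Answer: 684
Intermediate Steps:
K = -6 (K = -5 - 1 = -6)
b(K)*(-88 - 26) = -6*(-88 - 26) = -6*(-114) = 684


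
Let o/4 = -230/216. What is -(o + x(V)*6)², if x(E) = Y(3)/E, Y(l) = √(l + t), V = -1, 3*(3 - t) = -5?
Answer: -214429/729 - 460*√69/27 ≈ -435.66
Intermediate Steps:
t = 14/3 (t = 3 - ⅓*(-5) = 3 + 5/3 = 14/3 ≈ 4.6667)
Y(l) = √(14/3 + l) (Y(l) = √(l + 14/3) = √(14/3 + l))
x(E) = √69/(3*E) (x(E) = (√(42 + 9*3)/3)/E = (√(42 + 27)/3)/E = (√69/3)/E = √69/(3*E))
o = -115/27 (o = 4*(-230/216) = 4*(-230*1/216) = 4*(-115/108) = -115/27 ≈ -4.2593)
-(o + x(V)*6)² = -(-115/27 + ((⅓)*√69/(-1))*6)² = -(-115/27 + ((⅓)*√69*(-1))*6)² = -(-115/27 - √69/3*6)² = -(-115/27 - 2*√69)²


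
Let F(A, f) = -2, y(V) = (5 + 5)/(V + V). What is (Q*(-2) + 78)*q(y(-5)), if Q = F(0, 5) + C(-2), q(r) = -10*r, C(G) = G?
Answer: 860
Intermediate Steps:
y(V) = 5/V (y(V) = 10/((2*V)) = 10*(1/(2*V)) = 5/V)
Q = -4 (Q = -2 - 2 = -4)
(Q*(-2) + 78)*q(y(-5)) = (-4*(-2) + 78)*(-50/(-5)) = (8 + 78)*(-50*(-1)/5) = 86*(-10*(-1)) = 86*10 = 860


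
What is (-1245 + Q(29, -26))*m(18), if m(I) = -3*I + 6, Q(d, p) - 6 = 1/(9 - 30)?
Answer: 416320/7 ≈ 59474.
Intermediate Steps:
Q(d, p) = 125/21 (Q(d, p) = 6 + 1/(9 - 30) = 6 + 1/(-21) = 6 - 1/21 = 125/21)
m(I) = 6 - 3*I
(-1245 + Q(29, -26))*m(18) = (-1245 + 125/21)*(6 - 3*18) = -26020*(6 - 54)/21 = -26020/21*(-48) = 416320/7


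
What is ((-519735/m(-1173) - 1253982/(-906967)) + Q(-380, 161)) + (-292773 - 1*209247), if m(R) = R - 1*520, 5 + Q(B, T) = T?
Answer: -770136222938913/1535495131 ≈ -5.0156e+5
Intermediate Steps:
Q(B, T) = -5 + T
m(R) = -520 + R (m(R) = R - 520 = -520 + R)
((-519735/m(-1173) - 1253982/(-906967)) + Q(-380, 161)) + (-292773 - 1*209247) = ((-519735/(-520 - 1173) - 1253982/(-906967)) + (-5 + 161)) + (-292773 - 1*209247) = ((-519735/(-1693) - 1253982*(-1/906967)) + 156) + (-292773 - 209247) = ((-519735*(-1/1693) + 1253982/906967) + 156) - 502020 = ((519735/1693 + 1253982/906967) + 156) - 502020 = (473505485271/1535495131 + 156) - 502020 = 713042725707/1535495131 - 502020 = -770136222938913/1535495131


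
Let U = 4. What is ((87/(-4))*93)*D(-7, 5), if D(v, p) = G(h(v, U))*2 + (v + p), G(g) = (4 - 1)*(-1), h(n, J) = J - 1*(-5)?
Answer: 16182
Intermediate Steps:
h(n, J) = 5 + J (h(n, J) = J + 5 = 5 + J)
G(g) = -3 (G(g) = 3*(-1) = -3)
D(v, p) = -6 + p + v (D(v, p) = -3*2 + (v + p) = -6 + (p + v) = -6 + p + v)
((87/(-4))*93)*D(-7, 5) = ((87/(-4))*93)*(-6 + 5 - 7) = ((87*(-¼))*93)*(-8) = -87/4*93*(-8) = -8091/4*(-8) = 16182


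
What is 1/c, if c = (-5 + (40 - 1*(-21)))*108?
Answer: 1/6048 ≈ 0.00016534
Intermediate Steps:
c = 6048 (c = (-5 + (40 + 21))*108 = (-5 + 61)*108 = 56*108 = 6048)
1/c = 1/6048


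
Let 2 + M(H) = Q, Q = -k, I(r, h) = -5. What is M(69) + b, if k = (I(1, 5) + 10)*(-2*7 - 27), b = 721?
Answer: 924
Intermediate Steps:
k = -205 (k = (-5 + 10)*(-2*7 - 27) = 5*(-14 - 27) = 5*(-41) = -205)
Q = 205 (Q = -1*(-205) = 205)
M(H) = 203 (M(H) = -2 + 205 = 203)
M(69) + b = 203 + 721 = 924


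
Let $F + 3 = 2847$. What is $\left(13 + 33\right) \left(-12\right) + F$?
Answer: $2292$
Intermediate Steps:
$F = 2844$ ($F = -3 + 2847 = 2844$)
$\left(13 + 33\right) \left(-12\right) + F = \left(13 + 33\right) \left(-12\right) + 2844 = 46 \left(-12\right) + 2844 = -552 + 2844 = 2292$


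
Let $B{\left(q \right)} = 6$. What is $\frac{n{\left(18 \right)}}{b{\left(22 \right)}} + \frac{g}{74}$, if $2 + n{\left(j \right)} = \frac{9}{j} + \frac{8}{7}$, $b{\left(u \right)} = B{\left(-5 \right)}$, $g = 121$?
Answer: $\frac{4897}{3108} \approx 1.5756$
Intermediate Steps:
$b{\left(u \right)} = 6$
$n{\left(j \right)} = - \frac{6}{7} + \frac{9}{j}$ ($n{\left(j \right)} = -2 + \left(\frac{9}{j} + \frac{8}{7}\right) = -2 + \left(\frac{8}{7} + \frac{9}{j}\right) = - \frac{6}{7} + \frac{9}{j}$)
$\frac{n{\left(18 \right)}}{b{\left(22 \right)}} + \frac{g}{74} = \frac{- \frac{6}{7} + \frac{9}{18}}{6} + \frac{121}{74} = \left(- \frac{6}{7} + 9 \cdot \frac{1}{18}\right) \frac{1}{6} + 121 \cdot \frac{1}{74} = \left(- \frac{6}{7} + \frac{1}{2}\right) \frac{1}{6} + \frac{121}{74} = \left(- \frac{5}{14}\right) \frac{1}{6} + \frac{121}{74} = - \frac{5}{84} + \frac{121}{74} = \frac{4897}{3108}$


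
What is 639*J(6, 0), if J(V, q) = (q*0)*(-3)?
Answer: 0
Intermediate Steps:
J(V, q) = 0 (J(V, q) = 0*(-3) = 0)
639*J(6, 0) = 639*0 = 0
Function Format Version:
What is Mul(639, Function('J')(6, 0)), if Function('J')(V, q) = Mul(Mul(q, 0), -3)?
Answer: 0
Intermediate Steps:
Function('J')(V, q) = 0 (Function('J')(V, q) = Mul(0, -3) = 0)
Mul(639, Function('J')(6, 0)) = Mul(639, 0) = 0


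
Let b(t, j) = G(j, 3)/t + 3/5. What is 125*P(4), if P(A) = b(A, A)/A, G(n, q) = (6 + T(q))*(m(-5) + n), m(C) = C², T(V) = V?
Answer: 32925/16 ≈ 2057.8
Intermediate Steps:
G(n, q) = (6 + q)*(25 + n) (G(n, q) = (6 + q)*((-5)² + n) = (6 + q)*(25 + n))
b(t, j) = ⅗ + (225 + 9*j)/t (b(t, j) = (150 + 6*j + 25*3 + j*3)/t + 3/5 = (150 + 6*j + 75 + 3*j)/t + 3*(⅕) = (225 + 9*j)/t + ⅗ = ⅗ + (225 + 9*j)/t)
P(A) = 3*(375 + 16*A)/(5*A²) (P(A) = (3*(375 + A + 15*A)/(5*A))/A = (3*(375 + 16*A)/(5*A))/A = 3*(375 + 16*A)/(5*A²))
125*P(4) = 125*((⅗)*(375 + 16*4)/4²) = 125*((⅗)*(1/16)*(375 + 64)) = 125*((⅗)*(1/16)*439) = 125*(1317/80) = 32925/16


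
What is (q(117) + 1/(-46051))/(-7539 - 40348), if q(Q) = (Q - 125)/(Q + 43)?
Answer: 46071/44104884740 ≈ 1.0446e-6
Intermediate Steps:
q(Q) = (-125 + Q)/(43 + Q)
(q(117) + 1/(-46051))/(-7539 - 40348) = ((-125 + 117)/(43 + 117) + 1/(-46051))/(-7539 - 40348) = (-8/160 - 1/46051)/(-47887) = ((1/160)*(-8) - 1/46051)*(-1/47887) = (-1/20 - 1/46051)*(-1/47887) = -46071/921020*(-1/47887) = 46071/44104884740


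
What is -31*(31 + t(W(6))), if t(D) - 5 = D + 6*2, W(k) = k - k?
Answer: -1488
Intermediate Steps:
W(k) = 0
t(D) = 17 + D (t(D) = 5 + (D + 6*2) = 5 + (D + 12) = 5 + (12 + D) = 17 + D)
-31*(31 + t(W(6))) = -31*(31 + (17 + 0)) = -31*(31 + 17) = -31*48 = -1488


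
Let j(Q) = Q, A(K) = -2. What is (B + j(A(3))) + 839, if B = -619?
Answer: 218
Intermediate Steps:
(B + j(A(3))) + 839 = (-619 - 2) + 839 = -621 + 839 = 218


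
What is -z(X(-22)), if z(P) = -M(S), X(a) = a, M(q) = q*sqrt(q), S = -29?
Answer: -29*I*sqrt(29) ≈ -156.17*I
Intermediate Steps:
M(q) = q**(3/2)
z(P) = 29*I*sqrt(29) (z(P) = -(-29)**(3/2) = -(-29)*I*sqrt(29) = 29*I*sqrt(29))
-z(X(-22)) = -29*I*sqrt(29)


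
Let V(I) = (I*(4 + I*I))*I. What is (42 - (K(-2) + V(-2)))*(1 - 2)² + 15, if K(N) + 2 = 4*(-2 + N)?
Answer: 43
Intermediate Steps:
K(N) = -10 + 4*N (K(N) = -2 + 4*(-2 + N) = -2 + (-8 + 4*N) = -10 + 4*N)
V(I) = I²*(4 + I²) (V(I) = (I*(4 + I²))*I = I²*(4 + I²))
(42 - (K(-2) + V(-2)))*(1 - 2)² + 15 = (42 - ((-10 + 4*(-2)) + (-2)²*(4 + (-2)²)))*(1 - 2)² + 15 = (42 - ((-10 - 8) + 4*(4 + 4)))*(-1)² + 15 = (42 - (-18 + 4*8))*1 + 15 = (42 - (-18 + 32))*1 + 15 = (42 - 1*14)*1 + 15 = (42 - 14)*1 + 15 = 28*1 + 15 = 28 + 15 = 43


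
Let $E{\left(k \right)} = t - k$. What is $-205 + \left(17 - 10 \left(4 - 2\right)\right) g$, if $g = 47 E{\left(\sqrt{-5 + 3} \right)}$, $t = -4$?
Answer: $359 + 141 i \sqrt{2} \approx 359.0 + 199.4 i$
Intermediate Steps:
$E{\left(k \right)} = -4 - k$
$g = -188 - 47 i \sqrt{2}$ ($g = 47 \left(-4 - \sqrt{-5 + 3}\right) = 47 \left(-4 - \sqrt{-2}\right) = 47 \left(-4 - i \sqrt{2}\right) = -188 - 47 i \sqrt{2} \approx -188.0 - 66.468 i$)
$-205 + \left(17 - 10 \left(4 - 2\right)\right) g = -205 + \left(17 - 10 \left(4 - 2\right)\right) \left(-188 - 47 i \sqrt{2}\right) = -205 + \left(17 - 20\right) \left(-188 - 47 i \sqrt{2}\right) = -205 - 3 \left(-188 - 47 i \sqrt{2}\right) = -205 + \left(564 + 141 i \sqrt{2}\right) = 359 + 141 i \sqrt{2}$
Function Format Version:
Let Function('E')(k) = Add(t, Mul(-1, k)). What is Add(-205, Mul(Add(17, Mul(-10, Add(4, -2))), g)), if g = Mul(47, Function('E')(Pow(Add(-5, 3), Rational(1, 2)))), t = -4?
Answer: Add(359, Mul(141, I, Pow(2, Rational(1, 2)))) ≈ Add(359.00, Mul(199.40, I))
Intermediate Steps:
Function('E')(k) = Add(-4, Mul(-1, k))
g = Add(-188, Mul(-47, I, Pow(2, Rational(1, 2)))) (g = Mul(47, Add(-4, Mul(-1, Pow(Add(-5, 3), Rational(1, 2))))) = Mul(47, Add(-4, Mul(-1, Pow(-2, Rational(1, 2))))) = Mul(47, Add(-4, Mul(-1, Mul(I, Pow(2, Rational(1, 2)))))) = Mul(47, Add(-4, Mul(-1, I, Pow(2, Rational(1, 2))))) = Add(-188, Mul(-47, I, Pow(2, Rational(1, 2)))) ≈ Add(-188.00, Mul(-66.468, I)))
Add(-205, Mul(Add(17, Mul(-10, Add(4, -2))), g)) = Add(-205, Mul(Add(17, Mul(-10, Add(4, -2))), Add(-188, Mul(-47, I, Pow(2, Rational(1, 2)))))) = Add(-205, Mul(Add(17, Mul(-10, 2)), Add(-188, Mul(-47, I, Pow(2, Rational(1, 2)))))) = Add(-205, Mul(Add(17, -20), Add(-188, Mul(-47, I, Pow(2, Rational(1, 2)))))) = Add(-205, Mul(-3, Add(-188, Mul(-47, I, Pow(2, Rational(1, 2)))))) = Add(-205, Add(564, Mul(141, I, Pow(2, Rational(1, 2))))) = Add(359, Mul(141, I, Pow(2, Rational(1, 2))))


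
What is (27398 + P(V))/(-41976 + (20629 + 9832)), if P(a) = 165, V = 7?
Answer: -27563/11515 ≈ -2.3937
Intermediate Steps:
(27398 + P(V))/(-41976 + (20629 + 9832)) = (27398 + 165)/(-41976 + (20629 + 9832)) = 27563/(-41976 + 30461) = 27563/(-11515) = 27563*(-1/11515) = -27563/11515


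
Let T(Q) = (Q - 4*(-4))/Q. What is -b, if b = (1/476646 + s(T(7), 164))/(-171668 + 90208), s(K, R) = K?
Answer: 2192573/54358616424 ≈ 4.0335e-5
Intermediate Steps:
T(Q) = (16 + Q)/Q (T(Q) = (Q + 16)/Q = (16 + Q)/Q)
b = -2192573/54358616424 (b = (1/476646 + (16 + 7)/7)/(-171668 + 90208) = (1/476646 + (⅐)*23)/(-81460) = (1/476646 + 23/7)*(-1/81460) = (10962865/3336522)*(-1/81460) = -2192573/54358616424 ≈ -4.0335e-5)
-b = -1*(-2192573/54358616424) = 2192573/54358616424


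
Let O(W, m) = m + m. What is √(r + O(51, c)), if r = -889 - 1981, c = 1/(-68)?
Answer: I*√3317754/34 ≈ 53.573*I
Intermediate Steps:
c = -1/68 ≈ -0.014706
O(W, m) = 2*m
r = -2870
√(r + O(51, c)) = √(-2870 + 2*(-1/68)) = √(-2870 - 1/34) = √(-97581/34) = I*√3317754/34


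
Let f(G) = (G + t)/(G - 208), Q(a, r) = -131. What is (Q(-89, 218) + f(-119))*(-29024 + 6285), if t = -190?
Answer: 322348064/109 ≈ 2.9573e+6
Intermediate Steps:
f(G) = (-190 + G)/(-208 + G) (f(G) = (G - 190)/(G - 208) = (-190 + G)/(-208 + G))
(Q(-89, 218) + f(-119))*(-29024 + 6285) = (-131 + (-190 - 119)/(-208 - 119))*(-29024 + 6285) = (-131 - 309/(-327))*(-22739) = (-131 - 1/327*(-309))*(-22739) = (-131 + 103/109)*(-22739) = -14176/109*(-22739) = 322348064/109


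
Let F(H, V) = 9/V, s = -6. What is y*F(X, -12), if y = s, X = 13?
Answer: 9/2 ≈ 4.5000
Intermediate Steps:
y = -6
y*F(X, -12) = -54/(-12) = -54*(-1)/12 = -6*(-¾) = 9/2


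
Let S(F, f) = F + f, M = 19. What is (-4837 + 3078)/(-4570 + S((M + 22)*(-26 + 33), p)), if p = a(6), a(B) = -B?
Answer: 1759/4289 ≈ 0.41012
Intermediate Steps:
p = -6 (p = -1*6 = -6)
(-4837 + 3078)/(-4570 + S((M + 22)*(-26 + 33), p)) = (-4837 + 3078)/(-4570 + ((19 + 22)*(-26 + 33) - 6)) = -1759/(-4570 + (41*7 - 6)) = -1759/(-4570 + (287 - 6)) = -1759/(-4570 + 281) = -1759/(-4289) = -1759*(-1/4289) = 1759/4289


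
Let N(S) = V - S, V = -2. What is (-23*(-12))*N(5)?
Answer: -1932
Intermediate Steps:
N(S) = -2 - S
(-23*(-12))*N(5) = (-23*(-12))*(-2 - 1*5) = 276*(-2 - 5) = 276*(-7) = -1932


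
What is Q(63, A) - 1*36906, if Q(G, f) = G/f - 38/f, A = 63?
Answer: -2325053/63 ≈ -36906.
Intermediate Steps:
Q(G, f) = -38/f + G/f
Q(63, A) - 1*36906 = (-38 + 63)/63 - 1*36906 = (1/63)*25 - 36906 = 25/63 - 36906 = -2325053/63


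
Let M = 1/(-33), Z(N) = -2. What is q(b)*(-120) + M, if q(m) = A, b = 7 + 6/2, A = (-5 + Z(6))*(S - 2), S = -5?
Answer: -194041/33 ≈ -5880.0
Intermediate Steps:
M = -1/33 ≈ -0.030303
A = 49 (A = (-5 - 2)*(-5 - 2) = -7*(-7) = 49)
b = 10 (b = 7 + 6*(½) = 7 + 3 = 10)
q(m) = 49
q(b)*(-120) + M = 49*(-120) - 1/33 = -5880 - 1/33 = -194041/33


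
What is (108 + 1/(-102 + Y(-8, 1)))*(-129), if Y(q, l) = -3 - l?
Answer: -1476663/106 ≈ -13931.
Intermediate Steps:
(108 + 1/(-102 + Y(-8, 1)))*(-129) = (108 + 1/(-102 + (-3 - 1*1)))*(-129) = (108 + 1/(-102 + (-3 - 1)))*(-129) = (108 + 1/(-102 - 4))*(-129) = (108 + 1/(-106))*(-129) = (108 - 1/106)*(-129) = (11447/106)*(-129) = -1476663/106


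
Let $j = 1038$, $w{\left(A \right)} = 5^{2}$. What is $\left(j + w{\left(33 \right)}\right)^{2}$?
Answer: $1129969$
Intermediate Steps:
$w{\left(A \right)} = 25$
$\left(j + w{\left(33 \right)}\right)^{2} = \left(1038 + 25\right)^{2} = 1063^{2} = 1129969$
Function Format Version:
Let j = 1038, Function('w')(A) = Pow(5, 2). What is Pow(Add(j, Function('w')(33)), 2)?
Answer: 1129969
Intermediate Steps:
Function('w')(A) = 25
Pow(Add(j, Function('w')(33)), 2) = Pow(Add(1038, 25), 2) = Pow(1063, 2) = 1129969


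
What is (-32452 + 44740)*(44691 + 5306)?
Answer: 614363136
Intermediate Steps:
(-32452 + 44740)*(44691 + 5306) = 12288*49997 = 614363136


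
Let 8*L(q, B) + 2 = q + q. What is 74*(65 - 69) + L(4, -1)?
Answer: -1181/4 ≈ -295.25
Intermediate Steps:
L(q, B) = -¼ + q/4 (L(q, B) = -¼ + (q + q)/8 = -¼ + (2*q)/8 = -¼ + q/4)
74*(65 - 69) + L(4, -1) = 74*(65 - 69) + (-¼ + (¼)*4) = 74*(-4) + (-¼ + 1) = -296 + ¾ = -1181/4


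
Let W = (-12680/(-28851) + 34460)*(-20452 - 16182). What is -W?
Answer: 36422187340760/28851 ≈ 1.2624e+9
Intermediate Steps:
W = -36422187340760/28851 (W = (-12680*(-1/28851) + 34460)*(-36634) = (12680/28851 + 34460)*(-36634) = (994218140/28851)*(-36634) = -36422187340760/28851 ≈ -1.2624e+9)
-W = -1*(-36422187340760/28851) = 36422187340760/28851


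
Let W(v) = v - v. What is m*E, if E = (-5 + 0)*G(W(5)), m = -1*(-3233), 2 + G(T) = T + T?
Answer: 32330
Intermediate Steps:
W(v) = 0
G(T) = -2 + 2*T (G(T) = -2 + (T + T) = -2 + 2*T)
m = 3233
E = 10 (E = (-5 + 0)*(-2 + 2*0) = -5*(-2 + 0) = -5*(-2) = 10)
m*E = 3233*10 = 32330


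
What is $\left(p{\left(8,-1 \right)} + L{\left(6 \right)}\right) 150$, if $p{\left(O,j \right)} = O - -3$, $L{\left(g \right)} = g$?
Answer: $2550$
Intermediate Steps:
$p{\left(O,j \right)} = 3 + O$ ($p{\left(O,j \right)} = O + 3 = 3 + O$)
$\left(p{\left(8,-1 \right)} + L{\left(6 \right)}\right) 150 = \left(\left(3 + 8\right) + 6\right) 150 = \left(11 + 6\right) 150 = 17 \cdot 150 = 2550$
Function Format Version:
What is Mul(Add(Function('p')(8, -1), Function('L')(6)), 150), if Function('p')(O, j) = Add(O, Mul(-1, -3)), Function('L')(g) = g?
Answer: 2550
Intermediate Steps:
Function('p')(O, j) = Add(3, O) (Function('p')(O, j) = Add(O, 3) = Add(3, O))
Mul(Add(Function('p')(8, -1), Function('L')(6)), 150) = Mul(Add(Add(3, 8), 6), 150) = Mul(Add(11, 6), 150) = Mul(17, 150) = 2550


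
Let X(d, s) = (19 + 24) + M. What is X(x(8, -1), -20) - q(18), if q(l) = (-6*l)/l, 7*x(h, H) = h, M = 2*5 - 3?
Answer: 56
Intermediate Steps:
M = 7 (M = 10 - 3 = 7)
x(h, H) = h/7
q(l) = -6
X(d, s) = 50 (X(d, s) = (19 + 24) + 7 = 43 + 7 = 50)
X(x(8, -1), -20) - q(18) = 50 - 1*(-6) = 50 + 6 = 56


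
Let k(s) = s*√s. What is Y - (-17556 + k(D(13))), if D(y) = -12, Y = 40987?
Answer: 58543 + 24*I*√3 ≈ 58543.0 + 41.569*I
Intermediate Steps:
k(s) = s^(3/2)
Y - (-17556 + k(D(13))) = 40987 - (-17556 + (-12)^(3/2)) = 40987 - (-17556 - 24*I*√3) = 40987 + (17556 + 24*I*√3) = 58543 + 24*I*√3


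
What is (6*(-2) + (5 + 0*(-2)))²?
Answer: 49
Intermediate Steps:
(6*(-2) + (5 + 0*(-2)))² = (-12 + (5 + 0))² = (-12 + 5)² = (-7)² = 49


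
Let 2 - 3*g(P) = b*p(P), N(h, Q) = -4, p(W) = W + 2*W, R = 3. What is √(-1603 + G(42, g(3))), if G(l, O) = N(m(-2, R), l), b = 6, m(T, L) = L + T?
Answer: I*√1607 ≈ 40.087*I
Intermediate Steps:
p(W) = 3*W
g(P) = ⅔ - 6*P (g(P) = ⅔ - 2*3*P = ⅔ - 6*P)
G(l, O) = -4
√(-1603 + G(42, g(3))) = √(-1603 - 4) = √(-1607) = I*√1607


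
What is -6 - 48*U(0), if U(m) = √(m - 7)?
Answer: -6 - 48*I*√7 ≈ -6.0 - 127.0*I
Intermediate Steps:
U(m) = √(-7 + m)
-6 - 48*U(0) = -6 - 48*√(-7 + 0) = -6 - 48*I*√7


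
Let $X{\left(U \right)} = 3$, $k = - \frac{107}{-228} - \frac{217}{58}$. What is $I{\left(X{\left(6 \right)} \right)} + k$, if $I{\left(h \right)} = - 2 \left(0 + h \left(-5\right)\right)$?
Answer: $\frac{176725}{6612} \approx 26.728$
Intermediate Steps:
$k = - \frac{21635}{6612}$ ($k = \left(-107\right) \left(- \frac{1}{228}\right) - \frac{217}{58} = \frac{107}{228} - \frac{217}{58} = - \frac{21635}{6612} \approx -3.2721$)
$I{\left(h \right)} = 10 h$ ($I{\left(h \right)} = - 2 \left(0 - 5 h\right) = - 2 \left(- 5 h\right) = 10 h$)
$I{\left(X{\left(6 \right)} \right)} + k = 10 \cdot 3 - \frac{21635}{6612} = 30 - \frac{21635}{6612} = \frac{176725}{6612}$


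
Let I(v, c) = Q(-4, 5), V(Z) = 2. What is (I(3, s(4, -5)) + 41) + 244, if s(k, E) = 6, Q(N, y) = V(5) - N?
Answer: 291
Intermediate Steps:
Q(N, y) = 2 - N
I(v, c) = 6 (I(v, c) = 2 - 1*(-4) = 2 + 4 = 6)
(I(3, s(4, -5)) + 41) + 244 = (6 + 41) + 244 = 47 + 244 = 291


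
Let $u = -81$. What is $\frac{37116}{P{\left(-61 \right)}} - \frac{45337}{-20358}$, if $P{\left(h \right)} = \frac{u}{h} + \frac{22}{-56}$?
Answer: $\frac{1290650061013}{32511726} \approx 39698.0$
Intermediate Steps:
$P{\left(h \right)} = - \frac{11}{28} - \frac{81}{h}$ ($P{\left(h \right)} = - \frac{81}{h} + \frac{22}{-56} = - \frac{81}{h} + 22 \left(- \frac{1}{56}\right) = - \frac{81}{h} - \frac{11}{28} = - \frac{11}{28} - \frac{81}{h}$)
$\frac{37116}{P{\left(-61 \right)}} - \frac{45337}{-20358} = \frac{37116}{- \frac{11}{28} - \frac{81}{-61}} - \frac{45337}{-20358} = \frac{37116}{- \frac{11}{28} - - \frac{81}{61}} - - \frac{45337}{20358} = \frac{37116}{- \frac{11}{28} + \frac{81}{61}} + \frac{45337}{20358} = \frac{37116}{\frac{1597}{1708}} + \frac{45337}{20358} = 37116 \cdot \frac{1708}{1597} + \frac{45337}{20358} = \frac{63394128}{1597} + \frac{45337}{20358} = \frac{1290650061013}{32511726}$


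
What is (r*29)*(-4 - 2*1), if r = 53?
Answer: -9222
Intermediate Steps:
(r*29)*(-4 - 2*1) = (53*29)*(-4 - 2*1) = 1537*(-4 - 2) = 1537*(-6) = -9222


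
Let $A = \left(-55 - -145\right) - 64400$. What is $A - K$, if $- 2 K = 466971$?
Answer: $\frac{338351}{2} \approx 1.6918 \cdot 10^{5}$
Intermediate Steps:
$K = - \frac{466971}{2}$ ($K = \left(- \frac{1}{2}\right) 466971 = - \frac{466971}{2} \approx -2.3349 \cdot 10^{5}$)
$A = -64310$ ($A = \left(-55 + 145\right) - 64400 = 90 - 64400 = -64310$)
$A - K = -64310 - - \frac{466971}{2} = -64310 + \frac{466971}{2} = \frac{338351}{2}$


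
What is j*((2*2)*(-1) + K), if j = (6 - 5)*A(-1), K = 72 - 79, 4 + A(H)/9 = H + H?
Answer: 594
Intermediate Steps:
A(H) = -36 + 18*H (A(H) = -36 + 9*(H + H) = -36 + 9*(2*H) = -36 + 18*H)
K = -7
j = -54 (j = (6 - 5)*(-36 + 18*(-1)) = 1*(-36 - 18) = 1*(-54) = -54)
j*((2*2)*(-1) + K) = -54*((2*2)*(-1) - 7) = -54*(4*(-1) - 7) = -54*(-4 - 7) = -54*(-11) = 594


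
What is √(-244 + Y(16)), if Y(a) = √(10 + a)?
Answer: √(-244 + √26) ≈ 15.456*I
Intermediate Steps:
√(-244 + Y(16)) = √(-244 + √(10 + 16)) = √(-244 + √26)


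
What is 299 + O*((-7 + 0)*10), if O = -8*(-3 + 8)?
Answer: 3099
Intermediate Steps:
O = -40 (O = -8*5 = -40)
299 + O*((-7 + 0)*10) = 299 - 40*(-7 + 0)*10 = 299 - (-280)*10 = 299 - 40*(-70) = 299 + 2800 = 3099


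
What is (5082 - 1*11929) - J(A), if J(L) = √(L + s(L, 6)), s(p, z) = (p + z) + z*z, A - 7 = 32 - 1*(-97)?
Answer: -6847 - √314 ≈ -6864.7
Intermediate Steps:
A = 136 (A = 7 + (32 - 1*(-97)) = 7 + (32 + 97) = 7 + 129 = 136)
s(p, z) = p + z + z² (s(p, z) = (p + z) + z² = p + z + z²)
J(L) = √(42 + 2*L) (J(L) = √(L + (L + 6 + 6²)) = √(L + (L + 6 + 36)) = √(L + (42 + L)) = √(42 + 2*L))
(5082 - 1*11929) - J(A) = (5082 - 1*11929) - √(42 + 2*136) = (5082 - 11929) - √(42 + 272) = -6847 - √314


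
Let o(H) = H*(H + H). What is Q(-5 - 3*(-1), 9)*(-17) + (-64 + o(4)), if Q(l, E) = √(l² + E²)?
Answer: -32 - 17*√85 ≈ -188.73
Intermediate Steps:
Q(l, E) = √(E² + l²)
o(H) = 2*H² (o(H) = H*(2*H) = 2*H²)
Q(-5 - 3*(-1), 9)*(-17) + (-64 + o(4)) = √(9² + (-5 - 3*(-1))²)*(-17) + (-64 + 2*4²) = √(81 + (-5 + 3)²)*(-17) + (-64 + 2*16) = √(81 + (-2)²)*(-17) + (-64 + 32) = √(81 + 4)*(-17) - 32 = √85*(-17) - 32 = -17*√85 - 32 = -32 - 17*√85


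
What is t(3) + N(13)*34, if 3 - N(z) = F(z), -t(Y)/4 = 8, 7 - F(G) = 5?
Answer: 2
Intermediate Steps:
F(G) = 2 (F(G) = 7 - 1*5 = 7 - 5 = 2)
t(Y) = -32 (t(Y) = -4*8 = -32)
N(z) = 1 (N(z) = 3 - 1*2 = 3 - 2 = 1)
t(3) + N(13)*34 = -32 + 1*34 = -32 + 34 = 2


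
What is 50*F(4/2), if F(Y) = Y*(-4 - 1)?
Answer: -500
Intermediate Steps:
F(Y) = -5*Y (F(Y) = Y*(-5) = -5*Y)
50*F(4/2) = 50*(-20/2) = 50*(-5*2) = 50*(-10) = -500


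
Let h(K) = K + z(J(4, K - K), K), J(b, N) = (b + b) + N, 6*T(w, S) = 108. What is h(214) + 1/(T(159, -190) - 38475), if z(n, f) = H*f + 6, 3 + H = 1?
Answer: -7999057/38457 ≈ -208.00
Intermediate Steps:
T(w, S) = 18 (T(w, S) = (⅙)*108 = 18)
H = -2 (H = -3 + 1 = -2)
J(b, N) = N + 2*b (J(b, N) = 2*b + N = N + 2*b)
z(n, f) = 6 - 2*f (z(n, f) = -2*f + 6 = 6 - 2*f)
h(K) = 6 - K (h(K) = K + (6 - 2*K) = 6 - K)
h(214) + 1/(T(159, -190) - 38475) = (6 - 1*214) + 1/(18 - 38475) = (6 - 214) + 1/(-38457) = -208 - 1/38457 = -7999057/38457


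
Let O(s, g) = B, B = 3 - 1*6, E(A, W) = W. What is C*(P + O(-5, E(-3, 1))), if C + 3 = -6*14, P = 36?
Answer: -2871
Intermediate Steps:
B = -3 (B = 3 - 6 = -3)
O(s, g) = -3
C = -87 (C = -3 - 6*14 = -3 - 84 = -87)
C*(P + O(-5, E(-3, 1))) = -87*(36 - 3) = -87*33 = -2871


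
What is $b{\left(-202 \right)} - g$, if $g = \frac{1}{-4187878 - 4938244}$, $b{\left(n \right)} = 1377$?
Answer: $\frac{12566669995}{9126122} \approx 1377.0$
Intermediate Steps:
$g = - \frac{1}{9126122}$ ($g = \frac{1}{-9126122} = - \frac{1}{9126122} \approx -1.0958 \cdot 10^{-7}$)
$b{\left(-202 \right)} - g = 1377 - - \frac{1}{9126122} = 1377 + \frac{1}{9126122} = \frac{12566669995}{9126122}$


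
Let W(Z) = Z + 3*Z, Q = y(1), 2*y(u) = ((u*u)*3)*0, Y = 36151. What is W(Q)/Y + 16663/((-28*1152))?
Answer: -16663/32256 ≈ -0.51659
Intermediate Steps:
y(u) = 0 (y(u) = (((u*u)*3)*0)/2 = ((u**2*3)*0)/2 = ((3*u**2)*0)/2 = (1/2)*0 = 0)
Q = 0
W(Z) = 4*Z
W(Q)/Y + 16663/((-28*1152)) = (4*0)/36151 + 16663/((-28*1152)) = 0*(1/36151) + 16663/(-32256) = 0 + 16663*(-1/32256) = 0 - 16663/32256 = -16663/32256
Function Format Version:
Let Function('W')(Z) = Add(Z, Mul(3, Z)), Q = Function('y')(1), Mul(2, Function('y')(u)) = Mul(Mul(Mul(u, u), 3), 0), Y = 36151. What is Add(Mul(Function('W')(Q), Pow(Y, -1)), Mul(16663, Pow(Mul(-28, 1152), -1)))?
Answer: Rational(-16663, 32256) ≈ -0.51659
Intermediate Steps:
Function('y')(u) = 0 (Function('y')(u) = Mul(Rational(1, 2), Mul(Mul(Mul(u, u), 3), 0)) = Mul(Rational(1, 2), Mul(Mul(Pow(u, 2), 3), 0)) = Mul(Rational(1, 2), Mul(Mul(3, Pow(u, 2)), 0)) = Mul(Rational(1, 2), 0) = 0)
Q = 0
Function('W')(Z) = Mul(4, Z)
Add(Mul(Function('W')(Q), Pow(Y, -1)), Mul(16663, Pow(Mul(-28, 1152), -1))) = Add(Mul(Mul(4, 0), Pow(36151, -1)), Mul(16663, Pow(Mul(-28, 1152), -1))) = Add(Mul(0, Rational(1, 36151)), Mul(16663, Pow(-32256, -1))) = Add(0, Mul(16663, Rational(-1, 32256))) = Add(0, Rational(-16663, 32256)) = Rational(-16663, 32256)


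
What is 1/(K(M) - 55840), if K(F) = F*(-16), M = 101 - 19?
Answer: -1/57152 ≈ -1.7497e-5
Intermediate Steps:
M = 82
K(F) = -16*F
1/(K(M) - 55840) = 1/(-16*82 - 55840) = 1/(-1312 - 55840) = 1/(-57152) = -1/57152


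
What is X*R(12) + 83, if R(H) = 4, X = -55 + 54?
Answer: 79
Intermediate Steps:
X = -1
X*R(12) + 83 = -1*4 + 83 = -4 + 83 = 79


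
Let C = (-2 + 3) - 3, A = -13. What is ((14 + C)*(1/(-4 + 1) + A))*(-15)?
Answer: 2400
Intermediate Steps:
C = -2 (C = 1 - 3 = -2)
((14 + C)*(1/(-4 + 1) + A))*(-15) = ((14 - 2)*(1/(-4 + 1) - 13))*(-15) = (12*(1/(-3) - 13))*(-15) = (12*(-⅓ - 13))*(-15) = (12*(-40/3))*(-15) = -160*(-15) = 2400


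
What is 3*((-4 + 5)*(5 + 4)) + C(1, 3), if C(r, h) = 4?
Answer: 31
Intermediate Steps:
3*((-4 + 5)*(5 + 4)) + C(1, 3) = 3*((-4 + 5)*(5 + 4)) + 4 = 3*(1*9) + 4 = 3*9 + 4 = 27 + 4 = 31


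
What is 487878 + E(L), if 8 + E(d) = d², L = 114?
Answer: 500866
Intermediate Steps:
E(d) = -8 + d²
487878 + E(L) = 487878 + (-8 + 114²) = 487878 + (-8 + 12996) = 487878 + 12988 = 500866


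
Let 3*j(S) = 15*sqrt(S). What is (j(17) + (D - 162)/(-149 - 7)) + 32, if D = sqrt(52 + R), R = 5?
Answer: 859/26 + 5*sqrt(17) - sqrt(57)/156 ≈ 53.606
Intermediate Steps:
D = sqrt(57) (D = sqrt(52 + 5) = sqrt(57) ≈ 7.5498)
j(S) = 5*sqrt(S) (j(S) = (15*sqrt(S))/3 = 5*sqrt(S))
(j(17) + (D - 162)/(-149 - 7)) + 32 = (5*sqrt(17) + (sqrt(57) - 162)/(-149 - 7)) + 32 = (5*sqrt(17) + (-162 + sqrt(57))/(-156)) + 32 = (5*sqrt(17) + (-162 + sqrt(57))*(-1/156)) + 32 = (5*sqrt(17) + (27/26 - sqrt(57)/156)) + 32 = (27/26 + 5*sqrt(17) - sqrt(57)/156) + 32 = 859/26 + 5*sqrt(17) - sqrt(57)/156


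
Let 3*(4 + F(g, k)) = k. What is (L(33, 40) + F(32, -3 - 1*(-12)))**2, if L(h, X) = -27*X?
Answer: 1168561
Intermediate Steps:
F(g, k) = -4 + k/3
(L(33, 40) + F(32, -3 - 1*(-12)))**2 = (-27*40 + (-4 + (-3 - 1*(-12))/3))**2 = (-1080 + (-4 + (-3 + 12)/3))**2 = (-1080 + (-4 + (1/3)*9))**2 = (-1080 + (-4 + 3))**2 = (-1080 - 1)**2 = (-1081)**2 = 1168561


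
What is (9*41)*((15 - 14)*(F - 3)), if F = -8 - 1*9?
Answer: -7380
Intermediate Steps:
F = -17 (F = -8 - 9 = -17)
(9*41)*((15 - 14)*(F - 3)) = (9*41)*((15 - 14)*(-17 - 3)) = 369*(1*(-20)) = 369*(-20) = -7380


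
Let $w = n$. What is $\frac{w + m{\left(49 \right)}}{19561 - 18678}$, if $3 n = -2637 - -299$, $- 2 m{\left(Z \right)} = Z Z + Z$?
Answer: $- \frac{6013}{2649} \approx -2.2699$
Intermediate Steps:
$m{\left(Z \right)} = - \frac{Z}{2} - \frac{Z^{2}}{2}$ ($m{\left(Z \right)} = - \frac{Z Z + Z}{2} = - \frac{Z^{2} + Z}{2} = - \frac{Z + Z^{2}}{2} = - \frac{Z}{2} - \frac{Z^{2}}{2}$)
$n = - \frac{2338}{3}$ ($n = \frac{-2637 - -299}{3} = \frac{-2637 + 299}{3} = \frac{1}{3} \left(-2338\right) = - \frac{2338}{3} \approx -779.33$)
$w = - \frac{2338}{3} \approx -779.33$
$\frac{w + m{\left(49 \right)}}{19561 - 18678} = \frac{- \frac{2338}{3} - \frac{49 \left(1 + 49\right)}{2}}{19561 - 18678} = \frac{- \frac{2338}{3} - \frac{49}{2} \cdot 50}{883} = \left(- \frac{2338}{3} - 1225\right) \frac{1}{883} = \left(- \frac{6013}{3}\right) \frac{1}{883} = - \frac{6013}{2649}$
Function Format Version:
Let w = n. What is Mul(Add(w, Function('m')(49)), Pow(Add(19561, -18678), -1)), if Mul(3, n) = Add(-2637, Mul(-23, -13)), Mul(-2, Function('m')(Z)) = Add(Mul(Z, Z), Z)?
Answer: Rational(-6013, 2649) ≈ -2.2699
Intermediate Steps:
Function('m')(Z) = Add(Mul(Rational(-1, 2), Z), Mul(Rational(-1, 2), Pow(Z, 2))) (Function('m')(Z) = Mul(Rational(-1, 2), Add(Mul(Z, Z), Z)) = Mul(Rational(-1, 2), Add(Pow(Z, 2), Z)) = Mul(Rational(-1, 2), Add(Z, Pow(Z, 2))) = Add(Mul(Rational(-1, 2), Z), Mul(Rational(-1, 2), Pow(Z, 2))))
n = Rational(-2338, 3) (n = Mul(Rational(1, 3), Add(-2637, Mul(-23, -13))) = Mul(Rational(1, 3), Add(-2637, 299)) = Mul(Rational(1, 3), -2338) = Rational(-2338, 3) ≈ -779.33)
w = Rational(-2338, 3) ≈ -779.33
Mul(Add(w, Function('m')(49)), Pow(Add(19561, -18678), -1)) = Mul(Add(Rational(-2338, 3), Mul(Rational(-1, 2), 49, Add(1, 49))), Pow(Add(19561, -18678), -1)) = Mul(Add(Rational(-2338, 3), Mul(Rational(-1, 2), 49, 50)), Pow(883, -1)) = Mul(Add(Rational(-2338, 3), -1225), Rational(1, 883)) = Mul(Rational(-6013, 3), Rational(1, 883)) = Rational(-6013, 2649)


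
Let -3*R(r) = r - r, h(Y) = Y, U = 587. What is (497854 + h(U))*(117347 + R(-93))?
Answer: 58490556027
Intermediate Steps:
R(r) = 0 (R(r) = -(r - r)/3 = -⅓*0 = 0)
(497854 + h(U))*(117347 + R(-93)) = (497854 + 587)*(117347 + 0) = 498441*117347 = 58490556027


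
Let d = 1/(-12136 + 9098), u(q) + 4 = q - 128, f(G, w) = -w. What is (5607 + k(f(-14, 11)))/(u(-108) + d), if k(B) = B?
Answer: -17000648/729121 ≈ -23.317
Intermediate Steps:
u(q) = -132 + q (u(q) = -4 + (q - 128) = -4 + (-128 + q) = -132 + q)
d = -1/3038 (d = 1/(-3038) = -1/3038 ≈ -0.00032916)
(5607 + k(f(-14, 11)))/(u(-108) + d) = (5607 - 1*11)/((-132 - 108) - 1/3038) = (5607 - 11)/(-240 - 1/3038) = 5596/(-729121/3038) = 5596*(-3038/729121) = -17000648/729121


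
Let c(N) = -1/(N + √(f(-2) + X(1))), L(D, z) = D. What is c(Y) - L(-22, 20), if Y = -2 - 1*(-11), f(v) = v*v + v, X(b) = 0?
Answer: 1729/79 + √2/79 ≈ 21.904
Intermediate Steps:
f(v) = v + v² (f(v) = v² + v = v + v²)
Y = 9 (Y = -2 + 11 = 9)
c(N) = -1/(N + √2) (c(N) = -1/(N + √(-2*(1 - 2) + 0)) = -1/(N + √(-2*(-1) + 0)) = -1/(N + √(2 + 0)) = -1/(N + √2))
c(Y) - L(-22, 20) = -1/(9 + √2) - 1*(-22) = -1/(9 + √2) + 22 = 22 - 1/(9 + √2)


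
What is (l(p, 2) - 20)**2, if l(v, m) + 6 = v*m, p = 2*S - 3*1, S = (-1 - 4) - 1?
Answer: 3136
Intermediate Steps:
S = -6 (S = -5 - 1 = -6)
p = -15 (p = 2*(-6) - 3*1 = -12 - 3 = -15)
l(v, m) = -6 + m*v (l(v, m) = -6 + v*m = -6 + m*v)
(l(p, 2) - 20)**2 = ((-6 + 2*(-15)) - 20)**2 = ((-6 - 30) - 20)**2 = (-36 - 20)**2 = (-56)**2 = 3136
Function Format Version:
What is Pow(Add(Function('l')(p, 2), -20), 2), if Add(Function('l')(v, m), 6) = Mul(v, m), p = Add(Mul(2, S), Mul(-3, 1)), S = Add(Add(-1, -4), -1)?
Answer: 3136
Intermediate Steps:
S = -6 (S = Add(-5, -1) = -6)
p = -15 (p = Add(Mul(2, -6), Mul(-3, 1)) = Add(-12, -3) = -15)
Function('l')(v, m) = Add(-6, Mul(m, v)) (Function('l')(v, m) = Add(-6, Mul(v, m)) = Add(-6, Mul(m, v)))
Pow(Add(Function('l')(p, 2), -20), 2) = Pow(Add(Add(-6, Mul(2, -15)), -20), 2) = Pow(Add(Add(-6, -30), -20), 2) = Pow(Add(-36, -20), 2) = Pow(-56, 2) = 3136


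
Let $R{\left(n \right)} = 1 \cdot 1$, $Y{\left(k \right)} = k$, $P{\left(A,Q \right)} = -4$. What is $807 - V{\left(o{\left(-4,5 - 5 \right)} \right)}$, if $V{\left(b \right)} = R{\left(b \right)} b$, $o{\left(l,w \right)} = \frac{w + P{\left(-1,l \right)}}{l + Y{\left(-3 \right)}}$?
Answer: $\frac{5645}{7} \approx 806.43$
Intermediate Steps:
$R{\left(n \right)} = 1$
$o{\left(l,w \right)} = \frac{-4 + w}{-3 + l}$ ($o{\left(l,w \right)} = \frac{w - 4}{l - 3} = \frac{-4 + w}{-3 + l}$)
$V{\left(b \right)} = b$ ($V{\left(b \right)} = 1 b = b$)
$807 - V{\left(o{\left(-4,5 - 5 \right)} \right)} = 807 - \frac{-4 + \left(5 - 5\right)}{-3 - 4} = 807 - \frac{-4 + 0}{-7} = 807 - \left(- \frac{1}{7}\right) \left(-4\right) = 807 - \frac{4}{7} = \frac{5645}{7}$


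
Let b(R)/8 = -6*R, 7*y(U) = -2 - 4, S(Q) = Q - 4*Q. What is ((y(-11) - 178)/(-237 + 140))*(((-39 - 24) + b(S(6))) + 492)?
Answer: 1618836/679 ≈ 2384.1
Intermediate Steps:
S(Q) = -3*Q
y(U) = -6/7 (y(U) = (-2 - 4)/7 = (⅐)*(-6) = -6/7)
b(R) = -48*R (b(R) = 8*(-6*R) = -48*R)
((y(-11) - 178)/(-237 + 140))*(((-39 - 24) + b(S(6))) + 492) = ((-6/7 - 178)/(-237 + 140))*(((-39 - 24) - (-144)*6) + 492) = (-1252/7/(-97))*((-63 - 48*(-18)) + 492) = (-1252/7*(-1/97))*((-63 + 864) + 492) = 1252*(801 + 492)/679 = (1252/679)*1293 = 1618836/679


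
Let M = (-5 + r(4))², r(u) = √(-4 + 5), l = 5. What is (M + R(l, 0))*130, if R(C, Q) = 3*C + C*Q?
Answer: 4030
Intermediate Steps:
r(u) = 1 (r(u) = √1 = 1)
M = 16 (M = (-5 + 1)² = (-4)² = 16)
(M + R(l, 0))*130 = (16 + 5*(3 + 0))*130 = (16 + 5*3)*130 = (16 + 15)*130 = 31*130 = 4030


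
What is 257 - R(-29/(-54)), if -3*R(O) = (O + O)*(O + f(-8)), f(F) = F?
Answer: 1112431/4374 ≈ 254.33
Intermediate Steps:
R(O) = -2*O*(-8 + O)/3 (R(O) = -(O + O)*(O - 8)/3 = -2*O*(-8 + O)/3)
257 - R(-29/(-54)) = 257 - 2*(-29/(-54))*(8 - (-29)/(-54))/3 = 257 - 2*(-29*(-1/54))*(8 - (-29)*(-1)/54)/3 = 257 - 2*29*(8 - 1*29/54)/(3*54) = 257 - 2*29*(8 - 29/54)/(3*54) = 257 - 2*29*403/(3*54*54) = 257 - 1*11687/4374 = 257 - 11687/4374 = 1112431/4374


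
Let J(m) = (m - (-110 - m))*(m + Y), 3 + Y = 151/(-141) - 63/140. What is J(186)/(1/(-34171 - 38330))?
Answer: -2980680711437/470 ≈ -6.3419e+9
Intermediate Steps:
Y = -12749/2820 (Y = -3 + (151/(-141) - 63/140) = -3 + (151*(-1/141) - 63*1/140) = -3 + (-151/141 - 9/20) = -3 - 4289/2820 = -12749/2820 ≈ -4.5209)
J(m) = (110 + 2*m)*(-12749/2820 + m) (J(m) = (m - (-110 - m))*(m - 12749/2820) = (m + (110 + m))*(-12749/2820 + m) = (110 + 2*m)*(-12749/2820 + m))
J(186)/(1/(-34171 - 38330)) = (-140239/282 + 2*186² + (142351/1410)*186)/(1/(-34171 - 38330)) = (-140239/282 + 2*34596 + 4412881/235)/(1/(-72501)) = (-140239/282 + 69192 + 4412881/235)/(-1/72501) = (123336811/1410)*(-72501) = -2980680711437/470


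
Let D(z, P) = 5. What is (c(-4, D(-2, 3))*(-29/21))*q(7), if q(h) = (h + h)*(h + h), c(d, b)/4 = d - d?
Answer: 0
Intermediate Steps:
c(d, b) = 0 (c(d, b) = 4*(d - d) = 4*0 = 0)
q(h) = 4*h² (q(h) = (2*h)*(2*h) = 4*h²)
(c(-4, D(-2, 3))*(-29/21))*q(7) = (0*(-29/21))*(4*7²) = (0*(-29*1/21))*(4*49) = (0*(-29/21))*196 = 0*196 = 0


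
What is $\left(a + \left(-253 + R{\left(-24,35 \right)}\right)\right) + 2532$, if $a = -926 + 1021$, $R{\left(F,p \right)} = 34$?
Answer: $2408$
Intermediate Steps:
$a = 95$
$\left(a + \left(-253 + R{\left(-24,35 \right)}\right)\right) + 2532 = \left(95 + \left(-253 + 34\right)\right) + 2532 = \left(95 - 219\right) + 2532 = -124 + 2532 = 2408$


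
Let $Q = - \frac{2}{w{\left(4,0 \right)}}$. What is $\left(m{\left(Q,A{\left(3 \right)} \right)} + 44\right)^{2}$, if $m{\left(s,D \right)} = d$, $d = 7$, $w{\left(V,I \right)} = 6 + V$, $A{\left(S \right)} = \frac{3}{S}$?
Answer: $2601$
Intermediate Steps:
$Q = - \frac{1}{5}$ ($Q = - \frac{2}{6 + 4} = - \frac{2}{10} = \left(-2\right) \frac{1}{10} = - \frac{1}{5} \approx -0.2$)
$m{\left(s,D \right)} = 7$
$\left(m{\left(Q,A{\left(3 \right)} \right)} + 44\right)^{2} = \left(7 + 44\right)^{2} = 51^{2} = 2601$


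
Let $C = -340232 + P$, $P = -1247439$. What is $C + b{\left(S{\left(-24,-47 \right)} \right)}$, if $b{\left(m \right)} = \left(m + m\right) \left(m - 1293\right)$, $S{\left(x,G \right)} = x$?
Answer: $-1524455$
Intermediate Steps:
$C = -1587671$ ($C = -340232 - 1247439 = -1587671$)
$b{\left(m \right)} = 2 m \left(-1293 + m\right)$
$C + b{\left(S{\left(-24,-47 \right)} \right)} = -1587671 + 2 \left(-24\right) \left(-1293 - 24\right) = -1587671 + 2 \left(-24\right) \left(-1317\right) = -1587671 + 63216 = -1524455$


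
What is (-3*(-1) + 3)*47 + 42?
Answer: 324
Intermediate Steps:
(-3*(-1) + 3)*47 + 42 = (3 + 3)*47 + 42 = 6*47 + 42 = 282 + 42 = 324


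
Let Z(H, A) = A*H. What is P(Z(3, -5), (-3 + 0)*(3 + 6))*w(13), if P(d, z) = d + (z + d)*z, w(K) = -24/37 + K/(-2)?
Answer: -591951/74 ≈ -7999.3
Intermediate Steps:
w(K) = -24/37 - K/2 (w(K) = -24*1/37 + K*(-1/2) = -24/37 - K/2)
P(d, z) = d + z*(d + z) (P(d, z) = d + (d + z)*z = d + z*(d + z))
P(Z(3, -5), (-3 + 0)*(3 + 6))*w(13) = (-5*3 + ((-3 + 0)*(3 + 6))**2 + (-5*3)*((-3 + 0)*(3 + 6)))*(-24/37 - 1/2*13) = (-15 + (-3*9)**2 - (-45)*9)*(-24/37 - 13/2) = (-15 + (-27)**2 - 15*(-27))*(-529/74) = (-15 + 729 + 405)*(-529/74) = 1119*(-529/74) = -591951/74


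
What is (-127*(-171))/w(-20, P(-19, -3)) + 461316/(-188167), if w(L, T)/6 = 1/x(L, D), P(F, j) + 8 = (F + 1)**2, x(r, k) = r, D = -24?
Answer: -13621870446/188167 ≈ -72393.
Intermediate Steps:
P(F, j) = -8 + (1 + F)**2 (P(F, j) = -8 + (F + 1)**2 = -8 + (1 + F)**2)
w(L, T) = 6/L
(-127*(-171))/w(-20, P(-19, -3)) + 461316/(-188167) = (-127*(-171))/((6/(-20))) + 461316/(-188167) = 21717/((6*(-1/20))) + 461316*(-1/188167) = 21717/(-3/10) - 461316/188167 = 21717*(-10/3) - 461316/188167 = -72390 - 461316/188167 = -13621870446/188167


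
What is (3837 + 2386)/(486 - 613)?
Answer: -49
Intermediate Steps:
(3837 + 2386)/(486 - 613) = 6223/(-127) = 6223*(-1/127) = -49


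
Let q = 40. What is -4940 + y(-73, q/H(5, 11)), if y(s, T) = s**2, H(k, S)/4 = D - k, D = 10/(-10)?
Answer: 389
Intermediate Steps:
D = -1 (D = 10*(-1/10) = -1)
H(k, S) = -4 - 4*k (H(k, S) = 4*(-1 - k) = -4 - 4*k)
-4940 + y(-73, q/H(5, 11)) = -4940 + (-73)**2 = -4940 + 5329 = 389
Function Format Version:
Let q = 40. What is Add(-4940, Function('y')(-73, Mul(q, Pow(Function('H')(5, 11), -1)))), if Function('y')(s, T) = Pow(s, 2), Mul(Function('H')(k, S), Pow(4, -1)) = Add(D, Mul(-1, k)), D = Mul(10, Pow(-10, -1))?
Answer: 389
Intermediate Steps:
D = -1 (D = Mul(10, Rational(-1, 10)) = -1)
Function('H')(k, S) = Add(-4, Mul(-4, k)) (Function('H')(k, S) = Mul(4, Add(-1, Mul(-1, k))) = Add(-4, Mul(-4, k)))
Add(-4940, Function('y')(-73, Mul(q, Pow(Function('H')(5, 11), -1)))) = Add(-4940, Pow(-73, 2)) = Add(-4940, 5329) = 389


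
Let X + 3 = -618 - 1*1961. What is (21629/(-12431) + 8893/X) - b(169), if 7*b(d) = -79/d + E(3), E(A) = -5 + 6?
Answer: -199733954643/37970564086 ≈ -5.2602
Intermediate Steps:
X = -2582 (X = -3 + (-618 - 1*1961) = -3 + (-618 - 1961) = -3 - 2579 = -2582)
E(A) = 1
b(d) = 1/7 - 79/(7*d) (b(d) = (-79/d + 1)/7 = (1 - 79/d)/7 = 1/7 - 79/(7*d))
(21629/(-12431) + 8893/X) - b(169) = (21629/(-12431) + 8893/(-2582)) - (-79 + 169)/(7*169) = (21629*(-1/12431) + 8893*(-1/2582)) - 90/(7*169) = (-21629/12431 - 8893/2582) - 1*90/1183 = -166394961/32096842 - 90/1183 = -199733954643/37970564086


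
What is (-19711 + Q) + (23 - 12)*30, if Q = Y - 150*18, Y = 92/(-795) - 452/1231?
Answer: -21609932837/978645 ≈ -22081.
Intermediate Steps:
Y = -472592/978645 (Y = 92*(-1/795) - 452*1/1231 = -92/795 - 452/1231 = -472592/978645 ≈ -0.48290)
Q = -2642814092/978645 (Q = -472592/978645 - 150*18 = -472592/978645 - 1*2700 = -472592/978645 - 2700 = -2642814092/978645 ≈ -2700.5)
(-19711 + Q) + (23 - 12)*30 = (-19711 - 2642814092/978645) + (23 - 12)*30 = -21932885687/978645 + 11*30 = -21932885687/978645 + 330 = -21609932837/978645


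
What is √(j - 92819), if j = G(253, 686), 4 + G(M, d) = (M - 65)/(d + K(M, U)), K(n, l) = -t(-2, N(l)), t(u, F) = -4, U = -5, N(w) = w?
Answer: I*√11048225145/345 ≈ 304.67*I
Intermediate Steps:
K(n, l) = 4 (K(n, l) = -1*(-4) = 4)
G(M, d) = -4 + (-65 + M)/(4 + d) (G(M, d) = -4 + (M - 65)/(d + 4) = -4 + (-65 + M)/(4 + d))
j = -1286/345 (j = (-81 + 253 - 4*686)/(4 + 686) = (-81 + 253 - 2744)/690 = (1/690)*(-2572) = -1286/345 ≈ -3.7275)
√(j - 92819) = √(-1286/345 - 92819) = √(-32023841/345) = I*√11048225145/345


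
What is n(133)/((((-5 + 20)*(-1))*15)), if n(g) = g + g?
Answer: -266/225 ≈ -1.1822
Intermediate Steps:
n(g) = 2*g
n(133)/((((-5 + 20)*(-1))*15)) = (2*133)/((((-5 + 20)*(-1))*15)) = 266/(((15*(-1))*15)) = 266/((-15*15)) = 266/(-225) = 266*(-1/225) = -266/225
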